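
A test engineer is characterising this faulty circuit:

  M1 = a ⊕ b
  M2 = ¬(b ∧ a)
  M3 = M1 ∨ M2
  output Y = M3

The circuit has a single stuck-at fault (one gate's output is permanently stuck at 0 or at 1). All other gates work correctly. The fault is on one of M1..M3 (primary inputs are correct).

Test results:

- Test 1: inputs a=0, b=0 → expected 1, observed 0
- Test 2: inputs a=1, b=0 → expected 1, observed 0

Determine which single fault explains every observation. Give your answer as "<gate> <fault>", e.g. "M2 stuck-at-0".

M3 stuck-at-0

Fault-free values for test 1 (a=0, b=0): M1=0, M2=1, M3=1, giving Y=1. Observed 0.
Test 1: faults giving observed 0 are {M2 stuck-at-0, M3 stuck-at-0}.
Test 2 (a=1, b=0): fault-free M1=1, M2=1, M3=1 → 1; observed 0. Eliminates M2 stuck-at-0.
Only M3 stuck-at-0 is consistent with every test.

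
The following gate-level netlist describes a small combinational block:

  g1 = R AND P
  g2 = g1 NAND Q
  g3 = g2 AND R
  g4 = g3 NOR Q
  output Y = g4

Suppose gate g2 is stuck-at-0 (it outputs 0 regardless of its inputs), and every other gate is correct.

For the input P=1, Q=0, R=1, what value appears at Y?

Propagate with g2 forced: g1=1, g2=0 [stuck-at-0], g3=0, g4=1.
So Y = 1. (Without the fault it would be 0.)

1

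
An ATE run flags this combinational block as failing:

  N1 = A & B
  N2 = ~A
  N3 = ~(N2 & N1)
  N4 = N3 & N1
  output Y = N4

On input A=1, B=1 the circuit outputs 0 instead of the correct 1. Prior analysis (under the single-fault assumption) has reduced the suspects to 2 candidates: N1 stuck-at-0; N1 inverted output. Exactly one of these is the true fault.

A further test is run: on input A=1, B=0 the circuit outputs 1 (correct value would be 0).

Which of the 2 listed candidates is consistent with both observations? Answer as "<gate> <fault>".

Evaluate each candidate on input A=1, B=0:
  N1 stuck-at-0: N1=0 [stuck-at-0], N2=0, N3=1, N4=0 → 0 — eliminated
  N1 inverted output: N1=1 [inverted output], N2=0, N3=1, N4=1 → 1 — matches
Only N1 inverted output reproduces the observed 1.

N1 inverted output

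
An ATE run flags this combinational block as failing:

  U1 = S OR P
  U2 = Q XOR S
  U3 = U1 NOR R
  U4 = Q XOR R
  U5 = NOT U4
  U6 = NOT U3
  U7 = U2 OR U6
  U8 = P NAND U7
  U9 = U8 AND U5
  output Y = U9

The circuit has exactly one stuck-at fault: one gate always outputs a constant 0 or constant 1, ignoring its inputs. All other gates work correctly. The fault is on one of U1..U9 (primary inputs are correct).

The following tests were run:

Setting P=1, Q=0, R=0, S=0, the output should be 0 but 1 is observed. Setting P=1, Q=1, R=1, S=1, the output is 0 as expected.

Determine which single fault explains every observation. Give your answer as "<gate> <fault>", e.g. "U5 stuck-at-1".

U1 stuck-at-0

Fault-free values for test 1 (P=1, Q=0, R=0, S=0): U1=1, U2=0, U3=0, U4=0, U5=1, U6=1, U7=1, U8=0, U9=0, giving Y=0. Observed 1.
Test 1: faults giving observed 1 are {U1 stuck-at-0, U3 stuck-at-1, U6 stuck-at-0, U7 stuck-at-0, U8 stuck-at-1, U9 stuck-at-1}.
Test 2 (P=1, Q=1, R=1, S=1): fault-free U1=1, U2=0, U3=0, U4=0, U5=1, U6=1, U7=1, U8=0, U9=0 → 0; observed 0. Eliminates U3 stuck-at-1, U6 stuck-at-0, U7 stuck-at-0, U8 stuck-at-1, U9 stuck-at-1.
Only U1 stuck-at-0 is consistent with every test.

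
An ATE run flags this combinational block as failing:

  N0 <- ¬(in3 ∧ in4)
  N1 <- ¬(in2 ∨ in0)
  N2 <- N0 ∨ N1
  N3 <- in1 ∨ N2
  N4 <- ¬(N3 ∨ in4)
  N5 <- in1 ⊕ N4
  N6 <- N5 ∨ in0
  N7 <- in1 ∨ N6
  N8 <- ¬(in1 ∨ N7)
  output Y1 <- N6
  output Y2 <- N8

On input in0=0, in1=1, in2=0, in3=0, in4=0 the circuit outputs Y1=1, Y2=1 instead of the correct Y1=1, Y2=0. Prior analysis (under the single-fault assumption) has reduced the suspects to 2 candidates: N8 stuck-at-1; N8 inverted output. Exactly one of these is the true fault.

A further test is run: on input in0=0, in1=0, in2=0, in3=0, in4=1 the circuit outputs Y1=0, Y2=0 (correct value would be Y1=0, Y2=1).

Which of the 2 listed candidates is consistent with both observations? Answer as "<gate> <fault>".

N8 inverted output

Evaluate each candidate on input in0=0, in1=0, in2=0, in3=0, in4=1:
  N8 stuck-at-1: N0=1, N1=1, N2=1, N3=1, N4=0, N5=0, N6=0, N7=0, N8=1 [stuck-at-1] → Y1=0, Y2=1 — eliminated
  N8 inverted output: N0=1, N1=1, N2=1, N3=1, N4=0, N5=0, N6=0, N7=0, N8=0 [inverted output] → Y1=0, Y2=0 — matches
Only N8 inverted output reproduces the observed Y1=0, Y2=0.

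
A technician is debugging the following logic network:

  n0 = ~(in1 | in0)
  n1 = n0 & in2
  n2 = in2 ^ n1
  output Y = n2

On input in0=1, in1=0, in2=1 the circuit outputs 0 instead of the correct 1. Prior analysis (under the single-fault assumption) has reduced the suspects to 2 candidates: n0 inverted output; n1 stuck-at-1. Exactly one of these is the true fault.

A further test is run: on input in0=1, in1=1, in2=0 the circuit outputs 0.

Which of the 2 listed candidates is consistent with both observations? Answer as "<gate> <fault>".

n0 inverted output

Evaluate each candidate on input in0=1, in1=1, in2=0:
  n0 inverted output: n0=1 [inverted output], n1=0, n2=0 → 0 — matches
  n1 stuck-at-1: n0=0, n1=1 [stuck-at-1], n2=1 → 1 — eliminated
Only n0 inverted output reproduces the observed 0.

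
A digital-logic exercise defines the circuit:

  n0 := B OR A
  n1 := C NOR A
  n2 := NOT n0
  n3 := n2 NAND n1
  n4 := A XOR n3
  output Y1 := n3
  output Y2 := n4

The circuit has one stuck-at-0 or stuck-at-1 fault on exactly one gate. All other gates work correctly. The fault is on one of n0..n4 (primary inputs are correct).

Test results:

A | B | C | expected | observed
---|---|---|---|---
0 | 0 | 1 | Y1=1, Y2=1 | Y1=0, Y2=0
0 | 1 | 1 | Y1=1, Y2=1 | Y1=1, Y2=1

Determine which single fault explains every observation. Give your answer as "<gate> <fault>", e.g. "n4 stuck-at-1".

Fault-free values for test 1 (A=0, B=0, C=1): n0=0, n1=0, n2=1, n3=1, n4=1, giving Y1=1, Y2=1. Observed Y1=0, Y2=0.
Test 1: faults giving observed Y1=0, Y2=0 are {n1 stuck-at-1, n3 stuck-at-0}.
Test 2 (A=0, B=1, C=1): fault-free n0=1, n1=0, n2=0, n3=1, n4=1 → Y1=1, Y2=1; observed Y1=1, Y2=1. Eliminates n3 stuck-at-0.
Only n1 stuck-at-1 is consistent with every test.

n1 stuck-at-1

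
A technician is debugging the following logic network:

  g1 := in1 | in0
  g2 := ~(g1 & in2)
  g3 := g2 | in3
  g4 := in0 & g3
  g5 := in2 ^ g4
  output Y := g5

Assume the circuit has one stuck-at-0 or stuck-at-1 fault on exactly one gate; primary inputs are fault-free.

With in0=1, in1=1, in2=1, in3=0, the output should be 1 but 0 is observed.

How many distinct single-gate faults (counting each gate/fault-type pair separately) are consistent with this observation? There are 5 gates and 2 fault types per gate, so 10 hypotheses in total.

5

Fault-free: g1=1, g2=0, g3=0, g4=0, g5=1 → 1. Observed 0.
  g1 stuck-at-0: output 0 ✓
  g1 stuck-at-1: output 1 ✗
  g2 stuck-at-0: output 1 ✗
  g2 stuck-at-1: output 0 ✓
  g3 stuck-at-0: output 1 ✗
  g3 stuck-at-1: output 0 ✓
  g4 stuck-at-0: output 1 ✗
  g4 stuck-at-1: output 0 ✓
  g5 stuck-at-0: output 0 ✓
  g5 stuck-at-1: output 1 ✗
Consistent faults: {g1 stuck-at-0, g2 stuck-at-1, g3 stuck-at-1, g4 stuck-at-1, g5 stuck-at-0} — 5 in all.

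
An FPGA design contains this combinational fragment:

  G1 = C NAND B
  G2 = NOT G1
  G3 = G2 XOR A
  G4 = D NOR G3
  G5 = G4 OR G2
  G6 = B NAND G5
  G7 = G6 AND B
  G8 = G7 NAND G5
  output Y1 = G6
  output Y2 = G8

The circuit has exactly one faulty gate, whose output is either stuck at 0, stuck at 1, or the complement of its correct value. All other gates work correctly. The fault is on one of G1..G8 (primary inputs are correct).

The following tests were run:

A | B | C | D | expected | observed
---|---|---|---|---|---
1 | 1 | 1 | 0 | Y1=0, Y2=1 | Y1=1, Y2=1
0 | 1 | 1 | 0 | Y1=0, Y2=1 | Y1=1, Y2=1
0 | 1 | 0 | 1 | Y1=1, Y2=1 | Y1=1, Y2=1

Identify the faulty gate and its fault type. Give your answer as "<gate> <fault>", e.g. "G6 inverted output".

Fault-free values for test 1 (A=1, B=1, C=1, D=0): G1=0, G2=1, G3=0, G4=1, G5=1, G6=0, G7=0, G8=1, giving Y1=0, Y2=1. Observed Y1=1, Y2=1.
Test 1: faults giving observed Y1=1, Y2=1 are {G1 stuck-at-1, G1 inverted output, G2 stuck-at-0, G2 inverted output, G5 stuck-at-0, G5 inverted output}.
Test 2 (A=0, B=1, C=1, D=0): fault-free G1=0, G2=1, G3=1, G4=0, G5=1, G6=0, G7=0, G8=1 → Y1=0, Y2=1; observed Y1=1, Y2=1. Eliminates G1 stuck-at-1, G1 inverted output, G2 stuck-at-0, G2 inverted output.
Test 3 (A=0, B=1, C=0, D=1): fault-free G1=1, G2=0, G3=0, G4=0, G5=0, G6=1, G7=1, G8=1 → Y1=1, Y2=1; observed Y1=1, Y2=1. Eliminates G5 inverted output.
Only G5 stuck-at-0 is consistent with every test.

G5 stuck-at-0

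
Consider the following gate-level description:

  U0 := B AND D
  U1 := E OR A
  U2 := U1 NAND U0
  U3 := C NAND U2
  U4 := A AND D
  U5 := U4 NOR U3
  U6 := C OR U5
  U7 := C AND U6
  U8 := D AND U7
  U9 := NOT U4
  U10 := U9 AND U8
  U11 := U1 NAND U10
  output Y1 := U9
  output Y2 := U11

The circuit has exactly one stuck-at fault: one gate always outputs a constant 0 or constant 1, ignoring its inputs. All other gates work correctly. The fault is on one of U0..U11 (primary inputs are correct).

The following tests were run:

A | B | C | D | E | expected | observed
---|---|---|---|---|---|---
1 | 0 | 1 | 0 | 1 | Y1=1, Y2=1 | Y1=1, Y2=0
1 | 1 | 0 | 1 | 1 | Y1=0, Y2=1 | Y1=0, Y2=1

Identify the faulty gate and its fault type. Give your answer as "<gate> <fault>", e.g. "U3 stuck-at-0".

U8 stuck-at-1

Fault-free values for test 1 (A=1, B=0, C=1, D=0, E=1): U0=0, U1=1, U2=1, U3=0, U4=0, U5=1, U6=1, U7=1, U8=0, U9=1, U10=0, U11=1, giving Y1=1, Y2=1. Observed Y1=1, Y2=0.
Test 1: faults giving observed Y1=1, Y2=0 are {U8 stuck-at-1, U10 stuck-at-1, U11 stuck-at-0}.
Test 2 (A=1, B=1, C=0, D=1, E=1): fault-free U0=1, U1=1, U2=0, U3=1, U4=1, U5=0, U6=0, U7=0, U8=0, U9=0, U10=0, U11=1 → Y1=0, Y2=1; observed Y1=0, Y2=1. Eliminates U10 stuck-at-1, U11 stuck-at-0.
Only U8 stuck-at-1 is consistent with every test.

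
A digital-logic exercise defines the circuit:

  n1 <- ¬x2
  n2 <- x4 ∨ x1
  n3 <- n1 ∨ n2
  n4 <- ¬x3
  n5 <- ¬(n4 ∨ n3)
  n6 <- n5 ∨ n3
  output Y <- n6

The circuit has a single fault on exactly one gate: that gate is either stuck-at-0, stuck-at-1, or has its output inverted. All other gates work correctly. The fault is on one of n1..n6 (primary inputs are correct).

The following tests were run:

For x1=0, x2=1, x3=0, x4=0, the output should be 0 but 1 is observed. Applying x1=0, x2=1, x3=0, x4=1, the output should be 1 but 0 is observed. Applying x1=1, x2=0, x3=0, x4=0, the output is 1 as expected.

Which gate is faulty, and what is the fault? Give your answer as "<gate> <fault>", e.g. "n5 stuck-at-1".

n2 inverted output

Fault-free values for test 1 (x1=0, x2=1, x3=0, x4=0): n1=0, n2=0, n3=0, n4=1, n5=0, n6=0, giving Y=0. Observed 1.
Test 1: faults giving observed 1 are {n1 stuck-at-1, n1 inverted output, n2 stuck-at-1, n2 inverted output, n3 stuck-at-1, n3 inverted output, n4 stuck-at-0, n4 inverted output, n5 stuck-at-1, n5 inverted output, n6 stuck-at-1, n6 inverted output}.
Test 2 (x1=0, x2=1, x3=0, x4=1): fault-free n1=0, n2=1, n3=1, n4=1, n5=0, n6=1 → 1; observed 0. Eliminates n1 stuck-at-1, n1 inverted output, n2 stuck-at-1, n3 stuck-at-1, n4 stuck-at-0, n4 inverted output, n5 stuck-at-1, n5 inverted output, n6 stuck-at-1.
Test 3 (x1=1, x2=0, x3=0, x4=0): fault-free n1=1, n2=1, n3=1, n4=1, n5=0, n6=1 → 1; observed 1. Eliminates n3 inverted output, n6 inverted output.
Only n2 inverted output is consistent with every test.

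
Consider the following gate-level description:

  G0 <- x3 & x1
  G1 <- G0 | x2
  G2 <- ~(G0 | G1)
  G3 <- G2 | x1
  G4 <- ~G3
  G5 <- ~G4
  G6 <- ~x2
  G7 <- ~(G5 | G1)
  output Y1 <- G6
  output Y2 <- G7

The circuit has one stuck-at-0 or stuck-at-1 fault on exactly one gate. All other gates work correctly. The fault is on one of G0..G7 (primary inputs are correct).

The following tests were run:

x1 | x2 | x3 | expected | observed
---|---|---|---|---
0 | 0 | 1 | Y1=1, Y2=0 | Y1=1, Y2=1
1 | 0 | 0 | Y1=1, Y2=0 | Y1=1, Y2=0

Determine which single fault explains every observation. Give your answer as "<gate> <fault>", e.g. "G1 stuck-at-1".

G2 stuck-at-0

Fault-free values for test 1 (x1=0, x2=0, x3=1): G0=0, G1=0, G2=1, G3=1, G4=0, G5=1, G6=1, G7=0, giving Y1=1, Y2=0. Observed Y1=1, Y2=1.
Test 1: faults giving observed Y1=1, Y2=1 are {G2 stuck-at-0, G3 stuck-at-0, G4 stuck-at-1, G5 stuck-at-0, G7 stuck-at-1}.
Test 2 (x1=1, x2=0, x3=0): fault-free G0=0, G1=0, G2=1, G3=1, G4=0, G5=1, G6=1, G7=0 → Y1=1, Y2=0; observed Y1=1, Y2=0. Eliminates G3 stuck-at-0, G4 stuck-at-1, G5 stuck-at-0, G7 stuck-at-1.
Only G2 stuck-at-0 is consistent with every test.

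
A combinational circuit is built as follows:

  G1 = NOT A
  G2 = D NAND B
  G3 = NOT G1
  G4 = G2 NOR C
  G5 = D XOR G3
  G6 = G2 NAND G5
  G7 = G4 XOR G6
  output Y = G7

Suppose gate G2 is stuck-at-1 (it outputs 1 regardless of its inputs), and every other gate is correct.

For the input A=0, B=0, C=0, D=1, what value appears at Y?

Propagate with G2 forced: G1=1, G2=1 [stuck-at-1], G3=0, G4=0, G5=1, G6=0, G7=0.
So Y = 0. (Same as the fault-free value — the fault is masked on this input.)

0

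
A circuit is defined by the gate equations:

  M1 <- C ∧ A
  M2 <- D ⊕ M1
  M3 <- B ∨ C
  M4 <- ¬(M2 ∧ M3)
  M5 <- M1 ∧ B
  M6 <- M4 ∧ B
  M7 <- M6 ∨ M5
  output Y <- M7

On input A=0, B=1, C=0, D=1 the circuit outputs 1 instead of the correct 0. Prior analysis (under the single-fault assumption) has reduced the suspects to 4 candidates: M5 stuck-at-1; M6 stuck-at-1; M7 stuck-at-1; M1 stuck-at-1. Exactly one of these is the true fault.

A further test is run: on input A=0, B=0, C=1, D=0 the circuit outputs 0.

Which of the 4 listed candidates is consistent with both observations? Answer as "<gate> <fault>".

M1 stuck-at-1

Evaluate each candidate on input A=0, B=0, C=1, D=0:
  M5 stuck-at-1: M1=0, M2=0, M3=1, M4=1, M5=1 [stuck-at-1], M6=0, M7=1 → 1 — eliminated
  M6 stuck-at-1: M1=0, M2=0, M3=1, M4=1, M5=0, M6=1 [stuck-at-1], M7=1 → 1 — eliminated
  M7 stuck-at-1: M1=0, M2=0, M3=1, M4=1, M5=0, M6=0, M7=1 [stuck-at-1] → 1 — eliminated
  M1 stuck-at-1: M1=1 [stuck-at-1], M2=1, M3=1, M4=0, M5=0, M6=0, M7=0 → 0 — matches
Only M1 stuck-at-1 reproduces the observed 0.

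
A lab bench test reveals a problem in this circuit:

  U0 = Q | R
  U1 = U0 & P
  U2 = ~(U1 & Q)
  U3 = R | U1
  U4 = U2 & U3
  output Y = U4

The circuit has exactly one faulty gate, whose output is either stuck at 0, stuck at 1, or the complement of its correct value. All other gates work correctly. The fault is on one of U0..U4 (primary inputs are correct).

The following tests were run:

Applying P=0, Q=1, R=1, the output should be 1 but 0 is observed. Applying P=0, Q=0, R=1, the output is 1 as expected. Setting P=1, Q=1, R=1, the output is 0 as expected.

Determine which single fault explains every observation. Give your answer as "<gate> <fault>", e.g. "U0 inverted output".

U1 stuck-at-1

Fault-free values for test 1 (P=0, Q=1, R=1): U0=1, U1=0, U2=1, U3=1, U4=1, giving Y=1. Observed 0.
Test 1: faults giving observed 0 are {U1 stuck-at-1, U1 inverted output, U2 stuck-at-0, U2 inverted output, U3 stuck-at-0, U3 inverted output, U4 stuck-at-0, U4 inverted output}.
Test 2 (P=0, Q=0, R=1): fault-free U0=1, U1=0, U2=1, U3=1, U4=1 → 1; observed 1. Eliminates U2 stuck-at-0, U2 inverted output, U3 stuck-at-0, U3 inverted output, U4 stuck-at-0, U4 inverted output.
Test 3 (P=1, Q=1, R=1): fault-free U0=1, U1=1, U2=0, U3=1, U4=0 → 0; observed 0. Eliminates U1 inverted output.
Only U1 stuck-at-1 is consistent with every test.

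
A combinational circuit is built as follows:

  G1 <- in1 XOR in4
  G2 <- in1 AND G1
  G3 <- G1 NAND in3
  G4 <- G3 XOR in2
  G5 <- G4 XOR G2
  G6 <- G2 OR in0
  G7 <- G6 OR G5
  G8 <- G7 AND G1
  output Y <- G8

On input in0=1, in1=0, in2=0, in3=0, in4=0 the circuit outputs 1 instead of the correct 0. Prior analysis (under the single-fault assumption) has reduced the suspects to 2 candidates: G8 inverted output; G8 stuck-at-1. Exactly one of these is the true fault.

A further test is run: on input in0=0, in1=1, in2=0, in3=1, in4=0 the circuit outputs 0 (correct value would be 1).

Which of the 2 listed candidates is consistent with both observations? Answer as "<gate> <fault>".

Evaluate each candidate on input in0=0, in1=1, in2=0, in3=1, in4=0:
  G8 inverted output: G1=1, G2=1, G3=0, G4=0, G5=1, G6=1, G7=1, G8=0 [inverted output] → 0 — matches
  G8 stuck-at-1: G1=1, G2=1, G3=0, G4=0, G5=1, G6=1, G7=1, G8=1 [stuck-at-1] → 1 — eliminated
Only G8 inverted output reproduces the observed 0.

G8 inverted output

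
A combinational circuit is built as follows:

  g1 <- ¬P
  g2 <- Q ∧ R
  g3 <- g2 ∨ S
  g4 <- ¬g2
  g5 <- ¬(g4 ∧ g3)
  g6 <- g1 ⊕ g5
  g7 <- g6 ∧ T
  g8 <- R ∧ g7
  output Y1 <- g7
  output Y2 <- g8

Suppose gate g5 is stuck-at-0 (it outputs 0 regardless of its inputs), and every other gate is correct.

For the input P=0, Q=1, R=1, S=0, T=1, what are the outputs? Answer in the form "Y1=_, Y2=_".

Y1=1, Y2=1

Propagate with g5 forced: g1=1, g2=1, g3=1, g4=0, g5=0 [stuck-at-0], g6=1, g7=1, g8=1.
So the outputs are Y1=1, Y2=1. (Without the fault they would be Y1=0, Y2=0.)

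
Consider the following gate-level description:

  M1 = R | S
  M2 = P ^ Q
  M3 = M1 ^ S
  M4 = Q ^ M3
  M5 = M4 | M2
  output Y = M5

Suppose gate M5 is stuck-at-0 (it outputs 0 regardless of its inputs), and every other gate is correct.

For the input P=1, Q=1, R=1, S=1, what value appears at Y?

Propagate with M5 forced: M1=1, M2=0, M3=0, M4=1, M5=0 [stuck-at-0].
So Y = 0. (Without the fault it would be 1.)

0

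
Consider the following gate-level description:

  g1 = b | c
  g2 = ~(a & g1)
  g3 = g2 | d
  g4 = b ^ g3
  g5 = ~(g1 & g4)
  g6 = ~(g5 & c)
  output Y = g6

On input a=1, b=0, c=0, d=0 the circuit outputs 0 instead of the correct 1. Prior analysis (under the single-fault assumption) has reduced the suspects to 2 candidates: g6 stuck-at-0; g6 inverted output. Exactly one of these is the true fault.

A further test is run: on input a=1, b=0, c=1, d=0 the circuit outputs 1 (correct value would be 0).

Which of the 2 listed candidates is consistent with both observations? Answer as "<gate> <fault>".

Evaluate each candidate on input a=1, b=0, c=1, d=0:
  g6 stuck-at-0: g1=1, g2=0, g3=0, g4=0, g5=1, g6=0 [stuck-at-0] → 0 — eliminated
  g6 inverted output: g1=1, g2=0, g3=0, g4=0, g5=1, g6=1 [inverted output] → 1 — matches
Only g6 inverted output reproduces the observed 1.

g6 inverted output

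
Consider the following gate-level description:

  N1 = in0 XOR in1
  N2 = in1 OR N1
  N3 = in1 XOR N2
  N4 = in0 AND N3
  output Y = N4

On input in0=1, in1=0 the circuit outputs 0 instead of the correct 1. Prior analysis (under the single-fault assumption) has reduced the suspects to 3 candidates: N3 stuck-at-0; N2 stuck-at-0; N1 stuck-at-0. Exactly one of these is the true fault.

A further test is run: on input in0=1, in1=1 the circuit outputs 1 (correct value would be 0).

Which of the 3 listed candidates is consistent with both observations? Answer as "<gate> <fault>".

Evaluate each candidate on input in0=1, in1=1:
  N3 stuck-at-0: N1=0, N2=1, N3=0 [stuck-at-0], N4=0 → 0 — eliminated
  N2 stuck-at-0: N1=0, N2=0 [stuck-at-0], N3=1, N4=1 → 1 — matches
  N1 stuck-at-0: N1=0 [stuck-at-0], N2=1, N3=0, N4=0 → 0 — eliminated
Only N2 stuck-at-0 reproduces the observed 1.

N2 stuck-at-0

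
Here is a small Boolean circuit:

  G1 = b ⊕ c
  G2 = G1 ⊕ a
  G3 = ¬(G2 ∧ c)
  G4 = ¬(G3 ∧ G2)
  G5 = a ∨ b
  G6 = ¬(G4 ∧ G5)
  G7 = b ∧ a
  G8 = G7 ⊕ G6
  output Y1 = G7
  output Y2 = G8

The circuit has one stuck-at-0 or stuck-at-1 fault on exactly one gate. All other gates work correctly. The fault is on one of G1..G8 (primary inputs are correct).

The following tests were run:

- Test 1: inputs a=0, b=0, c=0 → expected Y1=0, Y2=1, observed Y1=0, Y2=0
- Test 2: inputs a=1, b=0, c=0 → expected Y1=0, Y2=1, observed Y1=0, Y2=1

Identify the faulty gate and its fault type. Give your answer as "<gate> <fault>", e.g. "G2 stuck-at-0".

Fault-free values for test 1 (a=0, b=0, c=0): G1=0, G2=0, G3=1, G4=1, G5=0, G6=1, G7=0, G8=1, giving Y1=0, Y2=1. Observed Y1=0, Y2=0.
Test 1: faults giving observed Y1=0, Y2=0 are {G5 stuck-at-1, G6 stuck-at-0, G8 stuck-at-0}.
Test 2 (a=1, b=0, c=0): fault-free G1=0, G2=1, G3=1, G4=0, G5=1, G6=1, G7=0, G8=1 → Y1=0, Y2=1; observed Y1=0, Y2=1. Eliminates G6 stuck-at-0, G8 stuck-at-0.
Only G5 stuck-at-1 is consistent with every test.

G5 stuck-at-1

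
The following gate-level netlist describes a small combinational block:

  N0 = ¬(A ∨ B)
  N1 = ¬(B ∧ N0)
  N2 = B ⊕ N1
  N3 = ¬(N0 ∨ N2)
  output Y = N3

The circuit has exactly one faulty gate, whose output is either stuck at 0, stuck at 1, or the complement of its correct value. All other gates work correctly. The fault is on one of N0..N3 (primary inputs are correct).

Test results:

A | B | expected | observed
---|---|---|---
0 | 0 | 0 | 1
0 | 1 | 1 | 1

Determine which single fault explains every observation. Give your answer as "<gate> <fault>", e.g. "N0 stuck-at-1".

Fault-free values for test 1 (A=0, B=0): N0=1, N1=1, N2=1, N3=0, giving Y=0. Observed 1.
Test 1: faults giving observed 1 are {N3 stuck-at-1, N3 inverted output}.
Test 2 (A=0, B=1): fault-free N0=0, N1=1, N2=0, N3=1 → 1; observed 1. Eliminates N3 inverted output.
Only N3 stuck-at-1 is consistent with every test.

N3 stuck-at-1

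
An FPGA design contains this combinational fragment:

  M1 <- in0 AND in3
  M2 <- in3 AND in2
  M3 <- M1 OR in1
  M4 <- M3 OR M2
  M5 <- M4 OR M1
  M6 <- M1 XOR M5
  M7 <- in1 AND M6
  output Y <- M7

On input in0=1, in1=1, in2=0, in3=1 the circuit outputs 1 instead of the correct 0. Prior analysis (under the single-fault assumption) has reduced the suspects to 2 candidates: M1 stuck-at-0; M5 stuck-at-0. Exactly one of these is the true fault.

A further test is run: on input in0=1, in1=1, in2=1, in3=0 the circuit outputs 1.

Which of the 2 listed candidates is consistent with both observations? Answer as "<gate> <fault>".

Evaluate each candidate on input in0=1, in1=1, in2=1, in3=0:
  M1 stuck-at-0: M1=0 [stuck-at-0], M2=0, M3=1, M4=1, M5=1, M6=1, M7=1 → 1 — matches
  M5 stuck-at-0: M1=0, M2=0, M3=1, M4=1, M5=0 [stuck-at-0], M6=0, M7=0 → 0 — eliminated
Only M1 stuck-at-0 reproduces the observed 1.

M1 stuck-at-0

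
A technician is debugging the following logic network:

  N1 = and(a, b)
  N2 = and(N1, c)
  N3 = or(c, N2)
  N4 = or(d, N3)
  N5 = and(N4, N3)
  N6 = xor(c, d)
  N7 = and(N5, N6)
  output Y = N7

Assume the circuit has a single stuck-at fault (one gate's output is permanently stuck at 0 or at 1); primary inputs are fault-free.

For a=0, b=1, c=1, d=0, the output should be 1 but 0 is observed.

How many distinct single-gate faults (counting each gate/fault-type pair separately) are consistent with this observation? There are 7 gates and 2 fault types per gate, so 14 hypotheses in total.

5

Fault-free: N1=0, N2=0, N3=1, N4=1, N5=1, N6=1, N7=1 → 1. Observed 0.
  N1 stuck-at-0: output 1 ✗
  N1 stuck-at-1: output 1 ✗
  N2 stuck-at-0: output 1 ✗
  N2 stuck-at-1: output 1 ✗
  N3 stuck-at-0: output 0 ✓
  N3 stuck-at-1: output 1 ✗
  N4 stuck-at-0: output 0 ✓
  N4 stuck-at-1: output 1 ✗
  N5 stuck-at-0: output 0 ✓
  N5 stuck-at-1: output 1 ✗
  N6 stuck-at-0: output 0 ✓
  N6 stuck-at-1: output 1 ✗
  N7 stuck-at-0: output 0 ✓
  N7 stuck-at-1: output 1 ✗
Consistent faults: {N3 stuck-at-0, N4 stuck-at-0, N5 stuck-at-0, N6 stuck-at-0, N7 stuck-at-0} — 5 in all.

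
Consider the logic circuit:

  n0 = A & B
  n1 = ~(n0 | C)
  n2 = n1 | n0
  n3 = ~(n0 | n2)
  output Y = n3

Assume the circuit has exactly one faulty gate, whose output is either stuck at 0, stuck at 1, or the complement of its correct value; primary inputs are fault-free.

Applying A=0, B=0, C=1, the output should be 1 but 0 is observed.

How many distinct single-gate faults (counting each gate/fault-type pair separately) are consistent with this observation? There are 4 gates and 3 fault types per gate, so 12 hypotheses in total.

Fault-free: n0=0, n1=0, n2=0, n3=1 → 1. Observed 0.
  n0 stuck-at-0: output 1 ✗
  n0 stuck-at-1: output 0 ✓
  n0 inverted output: output 0 ✓
  n1 stuck-at-0: output 1 ✗
  n1 stuck-at-1: output 0 ✓
  n1 inverted output: output 0 ✓
  n2 stuck-at-0: output 1 ✗
  n2 stuck-at-1: output 0 ✓
  n2 inverted output: output 0 ✓
  n3 stuck-at-0: output 0 ✓
  n3 stuck-at-1: output 1 ✗
  n3 inverted output: output 0 ✓
Consistent faults: {n0 stuck-at-1, n0 inverted output, n1 stuck-at-1, n1 inverted output, n2 stuck-at-1, n2 inverted output, n3 stuck-at-0, n3 inverted output} — 8 in all.

8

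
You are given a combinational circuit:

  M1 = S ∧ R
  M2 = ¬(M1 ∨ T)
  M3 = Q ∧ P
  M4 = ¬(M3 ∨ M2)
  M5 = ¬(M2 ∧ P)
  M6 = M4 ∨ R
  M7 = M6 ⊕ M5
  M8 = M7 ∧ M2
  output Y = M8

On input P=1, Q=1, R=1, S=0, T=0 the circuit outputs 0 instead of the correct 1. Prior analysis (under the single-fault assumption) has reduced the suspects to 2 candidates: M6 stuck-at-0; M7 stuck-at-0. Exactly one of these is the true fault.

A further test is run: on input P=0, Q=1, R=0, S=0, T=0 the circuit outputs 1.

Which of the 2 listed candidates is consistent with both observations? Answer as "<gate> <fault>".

Evaluate each candidate on input P=0, Q=1, R=0, S=0, T=0:
  M6 stuck-at-0: M1=0, M2=1, M3=0, M4=0, M5=1, M6=0 [stuck-at-0], M7=1, M8=1 → 1 — matches
  M7 stuck-at-0: M1=0, M2=1, M3=0, M4=0, M5=1, M6=0, M7=0 [stuck-at-0], M8=0 → 0 — eliminated
Only M6 stuck-at-0 reproduces the observed 1.

M6 stuck-at-0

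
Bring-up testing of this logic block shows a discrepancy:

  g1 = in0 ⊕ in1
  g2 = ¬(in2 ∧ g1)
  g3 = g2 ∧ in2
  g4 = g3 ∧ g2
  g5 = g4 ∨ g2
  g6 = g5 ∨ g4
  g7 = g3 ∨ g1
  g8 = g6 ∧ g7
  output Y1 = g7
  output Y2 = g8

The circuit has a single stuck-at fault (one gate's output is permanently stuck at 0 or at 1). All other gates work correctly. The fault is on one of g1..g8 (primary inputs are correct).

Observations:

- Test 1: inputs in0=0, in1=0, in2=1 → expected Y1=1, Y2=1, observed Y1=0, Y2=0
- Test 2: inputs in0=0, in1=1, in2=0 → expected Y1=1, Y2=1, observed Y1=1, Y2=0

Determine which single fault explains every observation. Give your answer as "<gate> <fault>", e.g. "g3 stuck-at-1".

g2 stuck-at-0

Fault-free values for test 1 (in0=0, in1=0, in2=1): g1=0, g2=1, g3=1, g4=1, g5=1, g6=1, g7=1, g8=1, giving Y1=1, Y2=1. Observed Y1=0, Y2=0.
Test 1: faults giving observed Y1=0, Y2=0 are {g2 stuck-at-0, g3 stuck-at-0, g7 stuck-at-0}.
Test 2 (in0=0, in1=1, in2=0): fault-free g1=1, g2=1, g3=0, g4=0, g5=1, g6=1, g7=1, g8=1 → Y1=1, Y2=1; observed Y1=1, Y2=0. Eliminates g3 stuck-at-0, g7 stuck-at-0.
Only g2 stuck-at-0 is consistent with every test.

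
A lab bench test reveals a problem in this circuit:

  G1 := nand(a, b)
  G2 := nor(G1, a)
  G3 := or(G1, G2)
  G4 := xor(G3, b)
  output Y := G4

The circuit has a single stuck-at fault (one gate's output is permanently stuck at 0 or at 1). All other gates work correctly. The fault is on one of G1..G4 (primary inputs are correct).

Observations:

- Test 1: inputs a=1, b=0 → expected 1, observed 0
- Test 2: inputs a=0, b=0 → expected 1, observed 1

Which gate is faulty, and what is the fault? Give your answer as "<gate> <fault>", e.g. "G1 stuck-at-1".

G1 stuck-at-0

Fault-free values for test 1 (a=1, b=0): G1=1, G2=0, G3=1, G4=1, giving Y=1. Observed 0.
Test 1: faults giving observed 0 are {G1 stuck-at-0, G3 stuck-at-0, G4 stuck-at-0}.
Test 2 (a=0, b=0): fault-free G1=1, G2=0, G3=1, G4=1 → 1; observed 1. Eliminates G3 stuck-at-0, G4 stuck-at-0.
Only G1 stuck-at-0 is consistent with every test.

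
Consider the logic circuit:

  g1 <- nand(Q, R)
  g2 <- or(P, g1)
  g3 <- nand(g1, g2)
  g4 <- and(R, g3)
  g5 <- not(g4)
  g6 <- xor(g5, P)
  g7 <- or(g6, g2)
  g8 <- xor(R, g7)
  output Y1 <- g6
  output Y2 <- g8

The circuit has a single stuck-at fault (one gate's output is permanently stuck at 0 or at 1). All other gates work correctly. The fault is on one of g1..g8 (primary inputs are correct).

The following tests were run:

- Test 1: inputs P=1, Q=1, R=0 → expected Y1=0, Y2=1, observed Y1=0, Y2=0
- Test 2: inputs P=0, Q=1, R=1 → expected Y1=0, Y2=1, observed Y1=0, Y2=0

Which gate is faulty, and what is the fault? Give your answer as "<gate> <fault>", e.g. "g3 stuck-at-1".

g8 stuck-at-0

Fault-free values for test 1 (P=1, Q=1, R=0): g1=1, g2=1, g3=0, g4=0, g5=1, g6=0, g7=1, g8=1, giving Y1=0, Y2=1. Observed Y1=0, Y2=0.
Test 1: faults giving observed Y1=0, Y2=0 are {g2 stuck-at-0, g7 stuck-at-0, g8 stuck-at-0}.
Test 2 (P=0, Q=1, R=1): fault-free g1=0, g2=0, g3=1, g4=1, g5=0, g6=0, g7=0, g8=1 → Y1=0, Y2=1; observed Y1=0, Y2=0. Eliminates g2 stuck-at-0, g7 stuck-at-0.
Only g8 stuck-at-0 is consistent with every test.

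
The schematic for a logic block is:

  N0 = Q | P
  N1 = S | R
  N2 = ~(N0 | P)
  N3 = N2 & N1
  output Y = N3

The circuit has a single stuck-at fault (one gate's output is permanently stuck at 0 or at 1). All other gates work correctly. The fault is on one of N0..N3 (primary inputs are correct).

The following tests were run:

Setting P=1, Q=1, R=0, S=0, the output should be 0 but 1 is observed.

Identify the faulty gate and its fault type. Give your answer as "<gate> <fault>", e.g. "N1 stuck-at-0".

Fault-free values for test 1 (P=1, Q=1, R=0, S=0): N0=1, N1=0, N2=0, N3=0, giving Y=0. Observed 1.
Test 1: faults giving observed 1 are {N3 stuck-at-1}.
Only N3 stuck-at-1 is consistent with every test.

N3 stuck-at-1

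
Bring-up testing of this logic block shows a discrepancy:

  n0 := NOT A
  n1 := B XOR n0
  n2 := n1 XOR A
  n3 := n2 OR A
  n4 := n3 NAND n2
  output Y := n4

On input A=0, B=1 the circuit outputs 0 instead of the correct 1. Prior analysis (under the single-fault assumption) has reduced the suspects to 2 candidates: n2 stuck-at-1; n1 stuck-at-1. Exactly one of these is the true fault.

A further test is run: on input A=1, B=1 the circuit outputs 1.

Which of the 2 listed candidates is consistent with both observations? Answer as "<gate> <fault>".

n1 stuck-at-1

Evaluate each candidate on input A=1, B=1:
  n2 stuck-at-1: n0=0, n1=1, n2=1 [stuck-at-1], n3=1, n4=0 → 0 — eliminated
  n1 stuck-at-1: n0=0, n1=1 [stuck-at-1], n2=0, n3=1, n4=1 → 1 — matches
Only n1 stuck-at-1 reproduces the observed 1.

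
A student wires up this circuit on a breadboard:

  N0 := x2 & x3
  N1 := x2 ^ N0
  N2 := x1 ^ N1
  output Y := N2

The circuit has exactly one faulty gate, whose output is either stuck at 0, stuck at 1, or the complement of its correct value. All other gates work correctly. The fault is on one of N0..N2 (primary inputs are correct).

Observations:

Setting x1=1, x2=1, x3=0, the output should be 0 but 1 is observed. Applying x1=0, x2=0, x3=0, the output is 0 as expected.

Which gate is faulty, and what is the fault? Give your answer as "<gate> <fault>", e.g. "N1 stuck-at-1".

N1 stuck-at-0

Fault-free values for test 1 (x1=1, x2=1, x3=0): N0=0, N1=1, N2=0, giving Y=0. Observed 1.
Test 1: faults giving observed 1 are {N0 stuck-at-1, N0 inverted output, N1 stuck-at-0, N1 inverted output, N2 stuck-at-1, N2 inverted output}.
Test 2 (x1=0, x2=0, x3=0): fault-free N0=0, N1=0, N2=0 → 0; observed 0. Eliminates N0 stuck-at-1, N0 inverted output, N1 inverted output, N2 stuck-at-1, N2 inverted output.
Only N1 stuck-at-0 is consistent with every test.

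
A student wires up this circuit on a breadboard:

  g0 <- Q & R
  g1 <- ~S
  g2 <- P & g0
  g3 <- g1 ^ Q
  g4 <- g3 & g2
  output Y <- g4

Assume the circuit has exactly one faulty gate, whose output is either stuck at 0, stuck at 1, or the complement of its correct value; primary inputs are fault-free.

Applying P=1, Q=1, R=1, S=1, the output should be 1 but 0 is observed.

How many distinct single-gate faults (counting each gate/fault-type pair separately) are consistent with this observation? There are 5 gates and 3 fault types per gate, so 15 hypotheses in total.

Fault-free: g0=1, g1=0, g2=1, g3=1, g4=1 → 1. Observed 0.
  g0: stuck-at-0, inverted output ✓; others ✗
  g1: stuck-at-1, inverted output ✓; others ✗
  g2: stuck-at-0, inverted output ✓; others ✗
  g3: stuck-at-0, inverted output ✓; others ✗
  g4: stuck-at-0, inverted output ✓; others ✗
Consistent faults: {g0 stuck-at-0, g0 inverted output, g1 stuck-at-1, g1 inverted output, g2 stuck-at-0, g2 inverted output, g3 stuck-at-0, g3 inverted output, g4 stuck-at-0, g4 inverted output} — 10 in all.

10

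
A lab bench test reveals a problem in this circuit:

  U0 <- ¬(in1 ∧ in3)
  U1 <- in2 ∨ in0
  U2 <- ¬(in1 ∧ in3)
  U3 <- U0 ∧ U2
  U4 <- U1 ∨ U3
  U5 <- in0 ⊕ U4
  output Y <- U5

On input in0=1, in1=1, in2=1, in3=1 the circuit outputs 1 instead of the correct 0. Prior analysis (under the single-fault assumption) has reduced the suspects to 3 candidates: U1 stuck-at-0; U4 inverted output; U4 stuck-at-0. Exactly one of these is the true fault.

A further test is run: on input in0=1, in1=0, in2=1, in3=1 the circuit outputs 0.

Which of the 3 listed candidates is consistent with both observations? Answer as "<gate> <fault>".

U1 stuck-at-0

Evaluate each candidate on input in0=1, in1=0, in2=1, in3=1:
  U1 stuck-at-0: U0=1, U1=0 [stuck-at-0], U2=1, U3=1, U4=1, U5=0 → 0 — matches
  U4 inverted output: U0=1, U1=1, U2=1, U3=1, U4=0 [inverted output], U5=1 → 1 — eliminated
  U4 stuck-at-0: U0=1, U1=1, U2=1, U3=1, U4=0 [stuck-at-0], U5=1 → 1 — eliminated
Only U1 stuck-at-0 reproduces the observed 0.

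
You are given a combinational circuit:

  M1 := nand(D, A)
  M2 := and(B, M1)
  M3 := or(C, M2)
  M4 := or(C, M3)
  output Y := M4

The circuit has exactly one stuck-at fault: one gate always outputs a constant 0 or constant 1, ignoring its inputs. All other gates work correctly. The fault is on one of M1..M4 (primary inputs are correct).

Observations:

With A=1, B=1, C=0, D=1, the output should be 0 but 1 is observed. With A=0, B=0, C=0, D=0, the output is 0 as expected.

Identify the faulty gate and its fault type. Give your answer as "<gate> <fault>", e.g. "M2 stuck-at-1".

M1 stuck-at-1

Fault-free values for test 1 (A=1, B=1, C=0, D=1): M1=0, M2=0, M3=0, M4=0, giving Y=0. Observed 1.
Test 1: faults giving observed 1 are {M1 stuck-at-1, M2 stuck-at-1, M3 stuck-at-1, M4 stuck-at-1}.
Test 2 (A=0, B=0, C=0, D=0): fault-free M1=1, M2=0, M3=0, M4=0 → 0; observed 0. Eliminates M2 stuck-at-1, M3 stuck-at-1, M4 stuck-at-1.
Only M1 stuck-at-1 is consistent with every test.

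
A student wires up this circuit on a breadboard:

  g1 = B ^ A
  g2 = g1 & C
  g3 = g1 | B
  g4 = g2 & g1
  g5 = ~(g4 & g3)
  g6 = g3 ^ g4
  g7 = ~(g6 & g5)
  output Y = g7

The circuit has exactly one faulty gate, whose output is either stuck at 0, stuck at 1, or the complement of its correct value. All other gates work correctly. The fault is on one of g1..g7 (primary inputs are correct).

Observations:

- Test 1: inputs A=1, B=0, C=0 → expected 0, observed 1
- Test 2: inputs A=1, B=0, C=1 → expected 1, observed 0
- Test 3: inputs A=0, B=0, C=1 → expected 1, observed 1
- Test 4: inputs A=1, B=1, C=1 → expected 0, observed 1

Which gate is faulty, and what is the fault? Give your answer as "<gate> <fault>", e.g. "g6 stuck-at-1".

g3 stuck-at-0

Fault-free values for test 1 (A=1, B=0, C=0): g1=1, g2=0, g3=1, g4=0, g5=1, g6=1, g7=0, giving Y=0. Observed 1.
Test 1: faults giving observed 1 are {g1 stuck-at-0, g1 inverted output, g2 stuck-at-1, g2 inverted output, g3 stuck-at-0, g3 inverted output, g4 stuck-at-1, g4 inverted output, g5 stuck-at-0, g5 inverted output, g6 stuck-at-0, g6 inverted output, g7 stuck-at-1, g7 inverted output}.
Test 2 (A=1, B=0, C=1): fault-free g1=1, g2=1, g3=1, g4=1, g5=0, g6=0, g7=1 → 1; observed 0. Eliminates g1 stuck-at-0, g1 inverted output, g2 stuck-at-1, g4 stuck-at-1, g5 stuck-at-0, g5 inverted output, g6 stuck-at-0, g6 inverted output, g7 stuck-at-1.
Test 3 (A=0, B=0, C=1): fault-free g1=0, g2=0, g3=0, g4=0, g5=1, g6=0, g7=1 → 1; observed 1. Eliminates g3 inverted output, g4 inverted output, g7 inverted output.
Test 4 (A=1, B=1, C=1): fault-free g1=0, g2=0, g3=1, g4=0, g5=1, g6=1, g7=0 → 0; observed 1. Eliminates g2 inverted output.
Only g3 stuck-at-0 is consistent with every test.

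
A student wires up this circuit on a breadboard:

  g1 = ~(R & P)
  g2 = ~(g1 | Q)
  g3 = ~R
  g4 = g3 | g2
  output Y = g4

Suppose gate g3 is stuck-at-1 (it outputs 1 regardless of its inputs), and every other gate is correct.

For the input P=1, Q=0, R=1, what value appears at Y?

1

Propagate with g3 forced: g1=0, g2=1, g3=1 [stuck-at-1], g4=1.
So Y = 1. (Same as the fault-free value — the fault is masked on this input.)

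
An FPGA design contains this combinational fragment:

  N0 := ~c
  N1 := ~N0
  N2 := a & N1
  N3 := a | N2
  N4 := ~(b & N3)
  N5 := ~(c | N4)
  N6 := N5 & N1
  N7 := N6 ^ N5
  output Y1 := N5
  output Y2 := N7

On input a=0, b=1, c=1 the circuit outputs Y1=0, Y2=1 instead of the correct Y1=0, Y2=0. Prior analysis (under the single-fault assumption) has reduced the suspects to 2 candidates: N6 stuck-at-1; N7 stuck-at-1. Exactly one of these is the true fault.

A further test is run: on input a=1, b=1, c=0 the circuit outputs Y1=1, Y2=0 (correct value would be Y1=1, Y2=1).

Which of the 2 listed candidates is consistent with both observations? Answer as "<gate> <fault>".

Evaluate each candidate on input a=1, b=1, c=0:
  N6 stuck-at-1: N0=1, N1=0, N2=0, N3=1, N4=0, N5=1, N6=1 [stuck-at-1], N7=0 → Y1=1, Y2=0 — matches
  N7 stuck-at-1: N0=1, N1=0, N2=0, N3=1, N4=0, N5=1, N6=0, N7=1 [stuck-at-1] → Y1=1, Y2=1 — eliminated
Only N6 stuck-at-1 reproduces the observed Y1=1, Y2=0.

N6 stuck-at-1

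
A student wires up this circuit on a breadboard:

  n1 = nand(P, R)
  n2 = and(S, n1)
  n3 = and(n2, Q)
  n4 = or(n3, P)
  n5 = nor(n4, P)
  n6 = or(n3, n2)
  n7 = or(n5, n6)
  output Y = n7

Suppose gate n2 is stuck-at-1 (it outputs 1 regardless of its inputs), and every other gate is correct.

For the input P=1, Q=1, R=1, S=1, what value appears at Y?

1

Propagate with n2 forced: n1=0, n2=1 [stuck-at-1], n3=1, n4=1, n5=0, n6=1, n7=1.
So Y = 1. (Without the fault it would be 0.)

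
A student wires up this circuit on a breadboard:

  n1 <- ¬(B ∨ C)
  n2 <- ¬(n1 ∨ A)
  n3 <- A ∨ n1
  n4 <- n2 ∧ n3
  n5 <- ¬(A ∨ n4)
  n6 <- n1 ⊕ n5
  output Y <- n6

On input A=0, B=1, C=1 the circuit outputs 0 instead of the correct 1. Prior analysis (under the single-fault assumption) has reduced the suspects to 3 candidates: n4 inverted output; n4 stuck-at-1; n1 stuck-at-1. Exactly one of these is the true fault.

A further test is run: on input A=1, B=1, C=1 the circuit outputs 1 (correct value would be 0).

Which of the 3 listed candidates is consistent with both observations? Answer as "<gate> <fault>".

n1 stuck-at-1

Evaluate each candidate on input A=1, B=1, C=1:
  n4 inverted output: n1=0, n2=0, n3=1, n4=1 [inverted output], n5=0, n6=0 → 0 — eliminated
  n4 stuck-at-1: n1=0, n2=0, n3=1, n4=1 [stuck-at-1], n5=0, n6=0 → 0 — eliminated
  n1 stuck-at-1: n1=1 [stuck-at-1], n2=0, n3=1, n4=0, n5=0, n6=1 → 1 — matches
Only n1 stuck-at-1 reproduces the observed 1.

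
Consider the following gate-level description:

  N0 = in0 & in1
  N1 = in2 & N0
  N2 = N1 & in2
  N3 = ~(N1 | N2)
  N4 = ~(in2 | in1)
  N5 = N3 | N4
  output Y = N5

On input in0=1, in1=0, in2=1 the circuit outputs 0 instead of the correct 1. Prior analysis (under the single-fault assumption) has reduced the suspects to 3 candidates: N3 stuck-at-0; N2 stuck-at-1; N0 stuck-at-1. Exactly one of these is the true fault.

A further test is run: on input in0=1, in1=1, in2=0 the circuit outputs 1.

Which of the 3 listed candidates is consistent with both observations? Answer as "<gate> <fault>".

Evaluate each candidate on input in0=1, in1=1, in2=0:
  N3 stuck-at-0: N0=1, N1=0, N2=0, N3=0 [stuck-at-0], N4=0, N5=0 → 0 — eliminated
  N2 stuck-at-1: N0=1, N1=0, N2=1 [stuck-at-1], N3=0, N4=0, N5=0 → 0 — eliminated
  N0 stuck-at-1: N0=1 [stuck-at-1], N1=0, N2=0, N3=1, N4=0, N5=1 → 1 — matches
Only N0 stuck-at-1 reproduces the observed 1.

N0 stuck-at-1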